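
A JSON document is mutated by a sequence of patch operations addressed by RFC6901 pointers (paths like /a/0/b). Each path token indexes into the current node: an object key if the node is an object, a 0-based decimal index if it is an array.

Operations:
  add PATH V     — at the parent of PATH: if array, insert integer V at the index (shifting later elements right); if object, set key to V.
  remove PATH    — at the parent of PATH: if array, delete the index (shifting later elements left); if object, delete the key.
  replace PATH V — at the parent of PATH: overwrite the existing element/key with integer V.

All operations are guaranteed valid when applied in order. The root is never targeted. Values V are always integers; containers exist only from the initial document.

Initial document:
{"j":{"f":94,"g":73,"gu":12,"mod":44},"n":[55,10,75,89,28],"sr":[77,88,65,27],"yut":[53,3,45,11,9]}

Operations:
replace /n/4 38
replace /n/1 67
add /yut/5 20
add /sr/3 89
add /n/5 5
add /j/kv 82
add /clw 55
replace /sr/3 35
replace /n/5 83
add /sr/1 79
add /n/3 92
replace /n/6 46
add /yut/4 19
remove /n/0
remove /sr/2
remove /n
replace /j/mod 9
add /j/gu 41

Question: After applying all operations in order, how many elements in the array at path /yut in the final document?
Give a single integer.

After op 1 (replace /n/4 38): {"j":{"f":94,"g":73,"gu":12,"mod":44},"n":[55,10,75,89,38],"sr":[77,88,65,27],"yut":[53,3,45,11,9]}
After op 2 (replace /n/1 67): {"j":{"f":94,"g":73,"gu":12,"mod":44},"n":[55,67,75,89,38],"sr":[77,88,65,27],"yut":[53,3,45,11,9]}
After op 3 (add /yut/5 20): {"j":{"f":94,"g":73,"gu":12,"mod":44},"n":[55,67,75,89,38],"sr":[77,88,65,27],"yut":[53,3,45,11,9,20]}
After op 4 (add /sr/3 89): {"j":{"f":94,"g":73,"gu":12,"mod":44},"n":[55,67,75,89,38],"sr":[77,88,65,89,27],"yut":[53,3,45,11,9,20]}
After op 5 (add /n/5 5): {"j":{"f":94,"g":73,"gu":12,"mod":44},"n":[55,67,75,89,38,5],"sr":[77,88,65,89,27],"yut":[53,3,45,11,9,20]}
After op 6 (add /j/kv 82): {"j":{"f":94,"g":73,"gu":12,"kv":82,"mod":44},"n":[55,67,75,89,38,5],"sr":[77,88,65,89,27],"yut":[53,3,45,11,9,20]}
After op 7 (add /clw 55): {"clw":55,"j":{"f":94,"g":73,"gu":12,"kv":82,"mod":44},"n":[55,67,75,89,38,5],"sr":[77,88,65,89,27],"yut":[53,3,45,11,9,20]}
After op 8 (replace /sr/3 35): {"clw":55,"j":{"f":94,"g":73,"gu":12,"kv":82,"mod":44},"n":[55,67,75,89,38,5],"sr":[77,88,65,35,27],"yut":[53,3,45,11,9,20]}
After op 9 (replace /n/5 83): {"clw":55,"j":{"f":94,"g":73,"gu":12,"kv":82,"mod":44},"n":[55,67,75,89,38,83],"sr":[77,88,65,35,27],"yut":[53,3,45,11,9,20]}
After op 10 (add /sr/1 79): {"clw":55,"j":{"f":94,"g":73,"gu":12,"kv":82,"mod":44},"n":[55,67,75,89,38,83],"sr":[77,79,88,65,35,27],"yut":[53,3,45,11,9,20]}
After op 11 (add /n/3 92): {"clw":55,"j":{"f":94,"g":73,"gu":12,"kv":82,"mod":44},"n":[55,67,75,92,89,38,83],"sr":[77,79,88,65,35,27],"yut":[53,3,45,11,9,20]}
After op 12 (replace /n/6 46): {"clw":55,"j":{"f":94,"g":73,"gu":12,"kv":82,"mod":44},"n":[55,67,75,92,89,38,46],"sr":[77,79,88,65,35,27],"yut":[53,3,45,11,9,20]}
After op 13 (add /yut/4 19): {"clw":55,"j":{"f":94,"g":73,"gu":12,"kv":82,"mod":44},"n":[55,67,75,92,89,38,46],"sr":[77,79,88,65,35,27],"yut":[53,3,45,11,19,9,20]}
After op 14 (remove /n/0): {"clw":55,"j":{"f":94,"g":73,"gu":12,"kv":82,"mod":44},"n":[67,75,92,89,38,46],"sr":[77,79,88,65,35,27],"yut":[53,3,45,11,19,9,20]}
After op 15 (remove /sr/2): {"clw":55,"j":{"f":94,"g":73,"gu":12,"kv":82,"mod":44},"n":[67,75,92,89,38,46],"sr":[77,79,65,35,27],"yut":[53,3,45,11,19,9,20]}
After op 16 (remove /n): {"clw":55,"j":{"f":94,"g":73,"gu":12,"kv":82,"mod":44},"sr":[77,79,65,35,27],"yut":[53,3,45,11,19,9,20]}
After op 17 (replace /j/mod 9): {"clw":55,"j":{"f":94,"g":73,"gu":12,"kv":82,"mod":9},"sr":[77,79,65,35,27],"yut":[53,3,45,11,19,9,20]}
After op 18 (add /j/gu 41): {"clw":55,"j":{"f":94,"g":73,"gu":41,"kv":82,"mod":9},"sr":[77,79,65,35,27],"yut":[53,3,45,11,19,9,20]}
Size at path /yut: 7

Answer: 7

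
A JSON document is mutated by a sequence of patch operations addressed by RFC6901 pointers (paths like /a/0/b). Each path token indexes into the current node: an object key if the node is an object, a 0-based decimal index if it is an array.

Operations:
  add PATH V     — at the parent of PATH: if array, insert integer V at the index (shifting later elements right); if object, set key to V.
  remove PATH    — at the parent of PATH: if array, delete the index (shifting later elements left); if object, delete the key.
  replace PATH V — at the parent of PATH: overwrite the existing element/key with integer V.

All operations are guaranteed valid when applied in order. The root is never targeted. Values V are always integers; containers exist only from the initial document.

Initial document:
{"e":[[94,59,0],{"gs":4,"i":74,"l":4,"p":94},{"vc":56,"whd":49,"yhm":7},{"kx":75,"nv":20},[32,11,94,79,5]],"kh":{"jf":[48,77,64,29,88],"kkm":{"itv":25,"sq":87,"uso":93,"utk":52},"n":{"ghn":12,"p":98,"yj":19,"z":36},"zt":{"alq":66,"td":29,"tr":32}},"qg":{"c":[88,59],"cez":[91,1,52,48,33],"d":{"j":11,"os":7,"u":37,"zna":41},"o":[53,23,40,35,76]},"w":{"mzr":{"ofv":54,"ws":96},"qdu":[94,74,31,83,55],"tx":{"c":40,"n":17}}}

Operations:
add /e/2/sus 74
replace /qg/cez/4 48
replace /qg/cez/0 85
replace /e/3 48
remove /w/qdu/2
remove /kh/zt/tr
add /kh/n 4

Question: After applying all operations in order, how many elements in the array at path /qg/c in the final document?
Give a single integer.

After op 1 (add /e/2/sus 74): {"e":[[94,59,0],{"gs":4,"i":74,"l":4,"p":94},{"sus":74,"vc":56,"whd":49,"yhm":7},{"kx":75,"nv":20},[32,11,94,79,5]],"kh":{"jf":[48,77,64,29,88],"kkm":{"itv":25,"sq":87,"uso":93,"utk":52},"n":{"ghn":12,"p":98,"yj":19,"z":36},"zt":{"alq":66,"td":29,"tr":32}},"qg":{"c":[88,59],"cez":[91,1,52,48,33],"d":{"j":11,"os":7,"u":37,"zna":41},"o":[53,23,40,35,76]},"w":{"mzr":{"ofv":54,"ws":96},"qdu":[94,74,31,83,55],"tx":{"c":40,"n":17}}}
After op 2 (replace /qg/cez/4 48): {"e":[[94,59,0],{"gs":4,"i":74,"l":4,"p":94},{"sus":74,"vc":56,"whd":49,"yhm":7},{"kx":75,"nv":20},[32,11,94,79,5]],"kh":{"jf":[48,77,64,29,88],"kkm":{"itv":25,"sq":87,"uso":93,"utk":52},"n":{"ghn":12,"p":98,"yj":19,"z":36},"zt":{"alq":66,"td":29,"tr":32}},"qg":{"c":[88,59],"cez":[91,1,52,48,48],"d":{"j":11,"os":7,"u":37,"zna":41},"o":[53,23,40,35,76]},"w":{"mzr":{"ofv":54,"ws":96},"qdu":[94,74,31,83,55],"tx":{"c":40,"n":17}}}
After op 3 (replace /qg/cez/0 85): {"e":[[94,59,0],{"gs":4,"i":74,"l":4,"p":94},{"sus":74,"vc":56,"whd":49,"yhm":7},{"kx":75,"nv":20},[32,11,94,79,5]],"kh":{"jf":[48,77,64,29,88],"kkm":{"itv":25,"sq":87,"uso":93,"utk":52},"n":{"ghn":12,"p":98,"yj":19,"z":36},"zt":{"alq":66,"td":29,"tr":32}},"qg":{"c":[88,59],"cez":[85,1,52,48,48],"d":{"j":11,"os":7,"u":37,"zna":41},"o":[53,23,40,35,76]},"w":{"mzr":{"ofv":54,"ws":96},"qdu":[94,74,31,83,55],"tx":{"c":40,"n":17}}}
After op 4 (replace /e/3 48): {"e":[[94,59,0],{"gs":4,"i":74,"l":4,"p":94},{"sus":74,"vc":56,"whd":49,"yhm":7},48,[32,11,94,79,5]],"kh":{"jf":[48,77,64,29,88],"kkm":{"itv":25,"sq":87,"uso":93,"utk":52},"n":{"ghn":12,"p":98,"yj":19,"z":36},"zt":{"alq":66,"td":29,"tr":32}},"qg":{"c":[88,59],"cez":[85,1,52,48,48],"d":{"j":11,"os":7,"u":37,"zna":41},"o":[53,23,40,35,76]},"w":{"mzr":{"ofv":54,"ws":96},"qdu":[94,74,31,83,55],"tx":{"c":40,"n":17}}}
After op 5 (remove /w/qdu/2): {"e":[[94,59,0],{"gs":4,"i":74,"l":4,"p":94},{"sus":74,"vc":56,"whd":49,"yhm":7},48,[32,11,94,79,5]],"kh":{"jf":[48,77,64,29,88],"kkm":{"itv":25,"sq":87,"uso":93,"utk":52},"n":{"ghn":12,"p":98,"yj":19,"z":36},"zt":{"alq":66,"td":29,"tr":32}},"qg":{"c":[88,59],"cez":[85,1,52,48,48],"d":{"j":11,"os":7,"u":37,"zna":41},"o":[53,23,40,35,76]},"w":{"mzr":{"ofv":54,"ws":96},"qdu":[94,74,83,55],"tx":{"c":40,"n":17}}}
After op 6 (remove /kh/zt/tr): {"e":[[94,59,0],{"gs":4,"i":74,"l":4,"p":94},{"sus":74,"vc":56,"whd":49,"yhm":7},48,[32,11,94,79,5]],"kh":{"jf":[48,77,64,29,88],"kkm":{"itv":25,"sq":87,"uso":93,"utk":52},"n":{"ghn":12,"p":98,"yj":19,"z":36},"zt":{"alq":66,"td":29}},"qg":{"c":[88,59],"cez":[85,1,52,48,48],"d":{"j":11,"os":7,"u":37,"zna":41},"o":[53,23,40,35,76]},"w":{"mzr":{"ofv":54,"ws":96},"qdu":[94,74,83,55],"tx":{"c":40,"n":17}}}
After op 7 (add /kh/n 4): {"e":[[94,59,0],{"gs":4,"i":74,"l":4,"p":94},{"sus":74,"vc":56,"whd":49,"yhm":7},48,[32,11,94,79,5]],"kh":{"jf":[48,77,64,29,88],"kkm":{"itv":25,"sq":87,"uso":93,"utk":52},"n":4,"zt":{"alq":66,"td":29}},"qg":{"c":[88,59],"cez":[85,1,52,48,48],"d":{"j":11,"os":7,"u":37,"zna":41},"o":[53,23,40,35,76]},"w":{"mzr":{"ofv":54,"ws":96},"qdu":[94,74,83,55],"tx":{"c":40,"n":17}}}
Size at path /qg/c: 2

Answer: 2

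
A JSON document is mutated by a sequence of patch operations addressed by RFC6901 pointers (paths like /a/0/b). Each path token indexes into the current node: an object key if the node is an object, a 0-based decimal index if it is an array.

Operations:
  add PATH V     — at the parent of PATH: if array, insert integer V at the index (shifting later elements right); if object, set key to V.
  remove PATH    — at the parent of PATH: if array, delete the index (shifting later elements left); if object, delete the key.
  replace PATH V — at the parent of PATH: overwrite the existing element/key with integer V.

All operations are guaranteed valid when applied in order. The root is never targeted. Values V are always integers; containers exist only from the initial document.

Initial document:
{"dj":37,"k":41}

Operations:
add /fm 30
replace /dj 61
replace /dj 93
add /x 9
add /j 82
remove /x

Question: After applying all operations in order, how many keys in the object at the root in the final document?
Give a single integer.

Answer: 4

Derivation:
After op 1 (add /fm 30): {"dj":37,"fm":30,"k":41}
After op 2 (replace /dj 61): {"dj":61,"fm":30,"k":41}
After op 3 (replace /dj 93): {"dj":93,"fm":30,"k":41}
After op 4 (add /x 9): {"dj":93,"fm":30,"k":41,"x":9}
After op 5 (add /j 82): {"dj":93,"fm":30,"j":82,"k":41,"x":9}
After op 6 (remove /x): {"dj":93,"fm":30,"j":82,"k":41}
Size at the root: 4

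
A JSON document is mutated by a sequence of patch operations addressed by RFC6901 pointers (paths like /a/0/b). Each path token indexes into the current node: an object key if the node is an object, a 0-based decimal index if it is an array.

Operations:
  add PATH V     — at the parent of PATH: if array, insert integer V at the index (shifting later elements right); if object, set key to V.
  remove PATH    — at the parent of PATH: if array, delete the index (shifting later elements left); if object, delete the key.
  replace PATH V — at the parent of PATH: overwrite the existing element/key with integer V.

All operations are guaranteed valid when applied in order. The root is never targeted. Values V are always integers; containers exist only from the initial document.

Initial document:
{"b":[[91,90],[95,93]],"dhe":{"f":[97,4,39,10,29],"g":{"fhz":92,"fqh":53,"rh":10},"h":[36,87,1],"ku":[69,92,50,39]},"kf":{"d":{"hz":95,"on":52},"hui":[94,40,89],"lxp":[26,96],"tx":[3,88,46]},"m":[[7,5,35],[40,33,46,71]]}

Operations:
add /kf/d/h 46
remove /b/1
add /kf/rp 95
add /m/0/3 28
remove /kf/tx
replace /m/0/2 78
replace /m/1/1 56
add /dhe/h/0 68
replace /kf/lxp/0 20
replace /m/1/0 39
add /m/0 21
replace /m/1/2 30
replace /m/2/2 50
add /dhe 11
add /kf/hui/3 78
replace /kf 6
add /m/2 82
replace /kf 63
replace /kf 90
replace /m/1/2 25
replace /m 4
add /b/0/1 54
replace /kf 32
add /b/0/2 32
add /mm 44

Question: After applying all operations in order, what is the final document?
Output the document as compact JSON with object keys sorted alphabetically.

After op 1 (add /kf/d/h 46): {"b":[[91,90],[95,93]],"dhe":{"f":[97,4,39,10,29],"g":{"fhz":92,"fqh":53,"rh":10},"h":[36,87,1],"ku":[69,92,50,39]},"kf":{"d":{"h":46,"hz":95,"on":52},"hui":[94,40,89],"lxp":[26,96],"tx":[3,88,46]},"m":[[7,5,35],[40,33,46,71]]}
After op 2 (remove /b/1): {"b":[[91,90]],"dhe":{"f":[97,4,39,10,29],"g":{"fhz":92,"fqh":53,"rh":10},"h":[36,87,1],"ku":[69,92,50,39]},"kf":{"d":{"h":46,"hz":95,"on":52},"hui":[94,40,89],"lxp":[26,96],"tx":[3,88,46]},"m":[[7,5,35],[40,33,46,71]]}
After op 3 (add /kf/rp 95): {"b":[[91,90]],"dhe":{"f":[97,4,39,10,29],"g":{"fhz":92,"fqh":53,"rh":10},"h":[36,87,1],"ku":[69,92,50,39]},"kf":{"d":{"h":46,"hz":95,"on":52},"hui":[94,40,89],"lxp":[26,96],"rp":95,"tx":[3,88,46]},"m":[[7,5,35],[40,33,46,71]]}
After op 4 (add /m/0/3 28): {"b":[[91,90]],"dhe":{"f":[97,4,39,10,29],"g":{"fhz":92,"fqh":53,"rh":10},"h":[36,87,1],"ku":[69,92,50,39]},"kf":{"d":{"h":46,"hz":95,"on":52},"hui":[94,40,89],"lxp":[26,96],"rp":95,"tx":[3,88,46]},"m":[[7,5,35,28],[40,33,46,71]]}
After op 5 (remove /kf/tx): {"b":[[91,90]],"dhe":{"f":[97,4,39,10,29],"g":{"fhz":92,"fqh":53,"rh":10},"h":[36,87,1],"ku":[69,92,50,39]},"kf":{"d":{"h":46,"hz":95,"on":52},"hui":[94,40,89],"lxp":[26,96],"rp":95},"m":[[7,5,35,28],[40,33,46,71]]}
After op 6 (replace /m/0/2 78): {"b":[[91,90]],"dhe":{"f":[97,4,39,10,29],"g":{"fhz":92,"fqh":53,"rh":10},"h":[36,87,1],"ku":[69,92,50,39]},"kf":{"d":{"h":46,"hz":95,"on":52},"hui":[94,40,89],"lxp":[26,96],"rp":95},"m":[[7,5,78,28],[40,33,46,71]]}
After op 7 (replace /m/1/1 56): {"b":[[91,90]],"dhe":{"f":[97,4,39,10,29],"g":{"fhz":92,"fqh":53,"rh":10},"h":[36,87,1],"ku":[69,92,50,39]},"kf":{"d":{"h":46,"hz":95,"on":52},"hui":[94,40,89],"lxp":[26,96],"rp":95},"m":[[7,5,78,28],[40,56,46,71]]}
After op 8 (add /dhe/h/0 68): {"b":[[91,90]],"dhe":{"f":[97,4,39,10,29],"g":{"fhz":92,"fqh":53,"rh":10},"h":[68,36,87,1],"ku":[69,92,50,39]},"kf":{"d":{"h":46,"hz":95,"on":52},"hui":[94,40,89],"lxp":[26,96],"rp":95},"m":[[7,5,78,28],[40,56,46,71]]}
After op 9 (replace /kf/lxp/0 20): {"b":[[91,90]],"dhe":{"f":[97,4,39,10,29],"g":{"fhz":92,"fqh":53,"rh":10},"h":[68,36,87,1],"ku":[69,92,50,39]},"kf":{"d":{"h":46,"hz":95,"on":52},"hui":[94,40,89],"lxp":[20,96],"rp":95},"m":[[7,5,78,28],[40,56,46,71]]}
After op 10 (replace /m/1/0 39): {"b":[[91,90]],"dhe":{"f":[97,4,39,10,29],"g":{"fhz":92,"fqh":53,"rh":10},"h":[68,36,87,1],"ku":[69,92,50,39]},"kf":{"d":{"h":46,"hz":95,"on":52},"hui":[94,40,89],"lxp":[20,96],"rp":95},"m":[[7,5,78,28],[39,56,46,71]]}
After op 11 (add /m/0 21): {"b":[[91,90]],"dhe":{"f":[97,4,39,10,29],"g":{"fhz":92,"fqh":53,"rh":10},"h":[68,36,87,1],"ku":[69,92,50,39]},"kf":{"d":{"h":46,"hz":95,"on":52},"hui":[94,40,89],"lxp":[20,96],"rp":95},"m":[21,[7,5,78,28],[39,56,46,71]]}
After op 12 (replace /m/1/2 30): {"b":[[91,90]],"dhe":{"f":[97,4,39,10,29],"g":{"fhz":92,"fqh":53,"rh":10},"h":[68,36,87,1],"ku":[69,92,50,39]},"kf":{"d":{"h":46,"hz":95,"on":52},"hui":[94,40,89],"lxp":[20,96],"rp":95},"m":[21,[7,5,30,28],[39,56,46,71]]}
After op 13 (replace /m/2/2 50): {"b":[[91,90]],"dhe":{"f":[97,4,39,10,29],"g":{"fhz":92,"fqh":53,"rh":10},"h":[68,36,87,1],"ku":[69,92,50,39]},"kf":{"d":{"h":46,"hz":95,"on":52},"hui":[94,40,89],"lxp":[20,96],"rp":95},"m":[21,[7,5,30,28],[39,56,50,71]]}
After op 14 (add /dhe 11): {"b":[[91,90]],"dhe":11,"kf":{"d":{"h":46,"hz":95,"on":52},"hui":[94,40,89],"lxp":[20,96],"rp":95},"m":[21,[7,5,30,28],[39,56,50,71]]}
After op 15 (add /kf/hui/3 78): {"b":[[91,90]],"dhe":11,"kf":{"d":{"h":46,"hz":95,"on":52},"hui":[94,40,89,78],"lxp":[20,96],"rp":95},"m":[21,[7,5,30,28],[39,56,50,71]]}
After op 16 (replace /kf 6): {"b":[[91,90]],"dhe":11,"kf":6,"m":[21,[7,5,30,28],[39,56,50,71]]}
After op 17 (add /m/2 82): {"b":[[91,90]],"dhe":11,"kf":6,"m":[21,[7,5,30,28],82,[39,56,50,71]]}
After op 18 (replace /kf 63): {"b":[[91,90]],"dhe":11,"kf":63,"m":[21,[7,5,30,28],82,[39,56,50,71]]}
After op 19 (replace /kf 90): {"b":[[91,90]],"dhe":11,"kf":90,"m":[21,[7,5,30,28],82,[39,56,50,71]]}
After op 20 (replace /m/1/2 25): {"b":[[91,90]],"dhe":11,"kf":90,"m":[21,[7,5,25,28],82,[39,56,50,71]]}
After op 21 (replace /m 4): {"b":[[91,90]],"dhe":11,"kf":90,"m":4}
After op 22 (add /b/0/1 54): {"b":[[91,54,90]],"dhe":11,"kf":90,"m":4}
After op 23 (replace /kf 32): {"b":[[91,54,90]],"dhe":11,"kf":32,"m":4}
After op 24 (add /b/0/2 32): {"b":[[91,54,32,90]],"dhe":11,"kf":32,"m":4}
After op 25 (add /mm 44): {"b":[[91,54,32,90]],"dhe":11,"kf":32,"m":4,"mm":44}

Answer: {"b":[[91,54,32,90]],"dhe":11,"kf":32,"m":4,"mm":44}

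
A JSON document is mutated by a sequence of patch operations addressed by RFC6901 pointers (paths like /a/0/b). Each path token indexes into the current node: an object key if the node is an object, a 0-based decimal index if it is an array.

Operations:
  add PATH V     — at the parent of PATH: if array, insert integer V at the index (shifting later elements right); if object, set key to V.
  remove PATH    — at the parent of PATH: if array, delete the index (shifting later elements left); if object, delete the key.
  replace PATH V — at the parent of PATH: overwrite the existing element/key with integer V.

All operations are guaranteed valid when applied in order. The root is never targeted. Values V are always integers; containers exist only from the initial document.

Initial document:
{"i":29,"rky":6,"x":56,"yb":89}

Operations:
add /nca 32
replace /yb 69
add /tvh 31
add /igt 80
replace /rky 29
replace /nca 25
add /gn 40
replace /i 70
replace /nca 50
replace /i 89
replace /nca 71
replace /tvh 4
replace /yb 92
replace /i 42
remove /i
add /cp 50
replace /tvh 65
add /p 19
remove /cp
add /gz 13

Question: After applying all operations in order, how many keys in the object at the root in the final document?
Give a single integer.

Answer: 9

Derivation:
After op 1 (add /nca 32): {"i":29,"nca":32,"rky":6,"x":56,"yb":89}
After op 2 (replace /yb 69): {"i":29,"nca":32,"rky":6,"x":56,"yb":69}
After op 3 (add /tvh 31): {"i":29,"nca":32,"rky":6,"tvh":31,"x":56,"yb":69}
After op 4 (add /igt 80): {"i":29,"igt":80,"nca":32,"rky":6,"tvh":31,"x":56,"yb":69}
After op 5 (replace /rky 29): {"i":29,"igt":80,"nca":32,"rky":29,"tvh":31,"x":56,"yb":69}
After op 6 (replace /nca 25): {"i":29,"igt":80,"nca":25,"rky":29,"tvh":31,"x":56,"yb":69}
After op 7 (add /gn 40): {"gn":40,"i":29,"igt":80,"nca":25,"rky":29,"tvh":31,"x":56,"yb":69}
After op 8 (replace /i 70): {"gn":40,"i":70,"igt":80,"nca":25,"rky":29,"tvh":31,"x":56,"yb":69}
After op 9 (replace /nca 50): {"gn":40,"i":70,"igt":80,"nca":50,"rky":29,"tvh":31,"x":56,"yb":69}
After op 10 (replace /i 89): {"gn":40,"i":89,"igt":80,"nca":50,"rky":29,"tvh":31,"x":56,"yb":69}
After op 11 (replace /nca 71): {"gn":40,"i":89,"igt":80,"nca":71,"rky":29,"tvh":31,"x":56,"yb":69}
After op 12 (replace /tvh 4): {"gn":40,"i":89,"igt":80,"nca":71,"rky":29,"tvh":4,"x":56,"yb":69}
After op 13 (replace /yb 92): {"gn":40,"i":89,"igt":80,"nca":71,"rky":29,"tvh":4,"x":56,"yb":92}
After op 14 (replace /i 42): {"gn":40,"i":42,"igt":80,"nca":71,"rky":29,"tvh":4,"x":56,"yb":92}
After op 15 (remove /i): {"gn":40,"igt":80,"nca":71,"rky":29,"tvh":4,"x":56,"yb":92}
After op 16 (add /cp 50): {"cp":50,"gn":40,"igt":80,"nca":71,"rky":29,"tvh":4,"x":56,"yb":92}
After op 17 (replace /tvh 65): {"cp":50,"gn":40,"igt":80,"nca":71,"rky":29,"tvh":65,"x":56,"yb":92}
After op 18 (add /p 19): {"cp":50,"gn":40,"igt":80,"nca":71,"p":19,"rky":29,"tvh":65,"x":56,"yb":92}
After op 19 (remove /cp): {"gn":40,"igt":80,"nca":71,"p":19,"rky":29,"tvh":65,"x":56,"yb":92}
After op 20 (add /gz 13): {"gn":40,"gz":13,"igt":80,"nca":71,"p":19,"rky":29,"tvh":65,"x":56,"yb":92}
Size at the root: 9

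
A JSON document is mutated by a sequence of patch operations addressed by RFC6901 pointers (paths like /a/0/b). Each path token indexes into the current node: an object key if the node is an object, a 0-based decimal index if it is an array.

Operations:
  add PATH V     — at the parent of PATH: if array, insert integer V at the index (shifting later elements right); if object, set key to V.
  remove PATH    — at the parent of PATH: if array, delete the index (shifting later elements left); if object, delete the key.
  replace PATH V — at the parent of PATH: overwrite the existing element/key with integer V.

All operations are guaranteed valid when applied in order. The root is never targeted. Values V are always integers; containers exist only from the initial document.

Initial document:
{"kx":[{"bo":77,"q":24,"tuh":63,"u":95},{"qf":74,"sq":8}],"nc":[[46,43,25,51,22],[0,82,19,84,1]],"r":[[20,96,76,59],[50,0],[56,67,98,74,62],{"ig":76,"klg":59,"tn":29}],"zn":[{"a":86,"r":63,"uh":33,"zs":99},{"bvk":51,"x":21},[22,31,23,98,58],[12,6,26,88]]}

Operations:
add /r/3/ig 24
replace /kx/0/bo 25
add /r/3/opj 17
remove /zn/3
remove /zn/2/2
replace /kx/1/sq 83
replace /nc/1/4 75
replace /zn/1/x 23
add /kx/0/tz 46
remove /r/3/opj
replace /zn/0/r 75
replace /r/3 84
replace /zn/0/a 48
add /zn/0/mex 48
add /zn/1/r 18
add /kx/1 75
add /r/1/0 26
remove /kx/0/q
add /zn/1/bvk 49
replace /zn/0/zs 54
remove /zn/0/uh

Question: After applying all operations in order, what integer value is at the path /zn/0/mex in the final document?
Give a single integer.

After op 1 (add /r/3/ig 24): {"kx":[{"bo":77,"q":24,"tuh":63,"u":95},{"qf":74,"sq":8}],"nc":[[46,43,25,51,22],[0,82,19,84,1]],"r":[[20,96,76,59],[50,0],[56,67,98,74,62],{"ig":24,"klg":59,"tn":29}],"zn":[{"a":86,"r":63,"uh":33,"zs":99},{"bvk":51,"x":21},[22,31,23,98,58],[12,6,26,88]]}
After op 2 (replace /kx/0/bo 25): {"kx":[{"bo":25,"q":24,"tuh":63,"u":95},{"qf":74,"sq":8}],"nc":[[46,43,25,51,22],[0,82,19,84,1]],"r":[[20,96,76,59],[50,0],[56,67,98,74,62],{"ig":24,"klg":59,"tn":29}],"zn":[{"a":86,"r":63,"uh":33,"zs":99},{"bvk":51,"x":21},[22,31,23,98,58],[12,6,26,88]]}
After op 3 (add /r/3/opj 17): {"kx":[{"bo":25,"q":24,"tuh":63,"u":95},{"qf":74,"sq":8}],"nc":[[46,43,25,51,22],[0,82,19,84,1]],"r":[[20,96,76,59],[50,0],[56,67,98,74,62],{"ig":24,"klg":59,"opj":17,"tn":29}],"zn":[{"a":86,"r":63,"uh":33,"zs":99},{"bvk":51,"x":21},[22,31,23,98,58],[12,6,26,88]]}
After op 4 (remove /zn/3): {"kx":[{"bo":25,"q":24,"tuh":63,"u":95},{"qf":74,"sq":8}],"nc":[[46,43,25,51,22],[0,82,19,84,1]],"r":[[20,96,76,59],[50,0],[56,67,98,74,62],{"ig":24,"klg":59,"opj":17,"tn":29}],"zn":[{"a":86,"r":63,"uh":33,"zs":99},{"bvk":51,"x":21},[22,31,23,98,58]]}
After op 5 (remove /zn/2/2): {"kx":[{"bo":25,"q":24,"tuh":63,"u":95},{"qf":74,"sq":8}],"nc":[[46,43,25,51,22],[0,82,19,84,1]],"r":[[20,96,76,59],[50,0],[56,67,98,74,62],{"ig":24,"klg":59,"opj":17,"tn":29}],"zn":[{"a":86,"r":63,"uh":33,"zs":99},{"bvk":51,"x":21},[22,31,98,58]]}
After op 6 (replace /kx/1/sq 83): {"kx":[{"bo":25,"q":24,"tuh":63,"u":95},{"qf":74,"sq":83}],"nc":[[46,43,25,51,22],[0,82,19,84,1]],"r":[[20,96,76,59],[50,0],[56,67,98,74,62],{"ig":24,"klg":59,"opj":17,"tn":29}],"zn":[{"a":86,"r":63,"uh":33,"zs":99},{"bvk":51,"x":21},[22,31,98,58]]}
After op 7 (replace /nc/1/4 75): {"kx":[{"bo":25,"q":24,"tuh":63,"u":95},{"qf":74,"sq":83}],"nc":[[46,43,25,51,22],[0,82,19,84,75]],"r":[[20,96,76,59],[50,0],[56,67,98,74,62],{"ig":24,"klg":59,"opj":17,"tn":29}],"zn":[{"a":86,"r":63,"uh":33,"zs":99},{"bvk":51,"x":21},[22,31,98,58]]}
After op 8 (replace /zn/1/x 23): {"kx":[{"bo":25,"q":24,"tuh":63,"u":95},{"qf":74,"sq":83}],"nc":[[46,43,25,51,22],[0,82,19,84,75]],"r":[[20,96,76,59],[50,0],[56,67,98,74,62],{"ig":24,"klg":59,"opj":17,"tn":29}],"zn":[{"a":86,"r":63,"uh":33,"zs":99},{"bvk":51,"x":23},[22,31,98,58]]}
After op 9 (add /kx/0/tz 46): {"kx":[{"bo":25,"q":24,"tuh":63,"tz":46,"u":95},{"qf":74,"sq":83}],"nc":[[46,43,25,51,22],[0,82,19,84,75]],"r":[[20,96,76,59],[50,0],[56,67,98,74,62],{"ig":24,"klg":59,"opj":17,"tn":29}],"zn":[{"a":86,"r":63,"uh":33,"zs":99},{"bvk":51,"x":23},[22,31,98,58]]}
After op 10 (remove /r/3/opj): {"kx":[{"bo":25,"q":24,"tuh":63,"tz":46,"u":95},{"qf":74,"sq":83}],"nc":[[46,43,25,51,22],[0,82,19,84,75]],"r":[[20,96,76,59],[50,0],[56,67,98,74,62],{"ig":24,"klg":59,"tn":29}],"zn":[{"a":86,"r":63,"uh":33,"zs":99},{"bvk":51,"x":23},[22,31,98,58]]}
After op 11 (replace /zn/0/r 75): {"kx":[{"bo":25,"q":24,"tuh":63,"tz":46,"u":95},{"qf":74,"sq":83}],"nc":[[46,43,25,51,22],[0,82,19,84,75]],"r":[[20,96,76,59],[50,0],[56,67,98,74,62],{"ig":24,"klg":59,"tn":29}],"zn":[{"a":86,"r":75,"uh":33,"zs":99},{"bvk":51,"x":23},[22,31,98,58]]}
After op 12 (replace /r/3 84): {"kx":[{"bo":25,"q":24,"tuh":63,"tz":46,"u":95},{"qf":74,"sq":83}],"nc":[[46,43,25,51,22],[0,82,19,84,75]],"r":[[20,96,76,59],[50,0],[56,67,98,74,62],84],"zn":[{"a":86,"r":75,"uh":33,"zs":99},{"bvk":51,"x":23},[22,31,98,58]]}
After op 13 (replace /zn/0/a 48): {"kx":[{"bo":25,"q":24,"tuh":63,"tz":46,"u":95},{"qf":74,"sq":83}],"nc":[[46,43,25,51,22],[0,82,19,84,75]],"r":[[20,96,76,59],[50,0],[56,67,98,74,62],84],"zn":[{"a":48,"r":75,"uh":33,"zs":99},{"bvk":51,"x":23},[22,31,98,58]]}
After op 14 (add /zn/0/mex 48): {"kx":[{"bo":25,"q":24,"tuh":63,"tz":46,"u":95},{"qf":74,"sq":83}],"nc":[[46,43,25,51,22],[0,82,19,84,75]],"r":[[20,96,76,59],[50,0],[56,67,98,74,62],84],"zn":[{"a":48,"mex":48,"r":75,"uh":33,"zs":99},{"bvk":51,"x":23},[22,31,98,58]]}
After op 15 (add /zn/1/r 18): {"kx":[{"bo":25,"q":24,"tuh":63,"tz":46,"u":95},{"qf":74,"sq":83}],"nc":[[46,43,25,51,22],[0,82,19,84,75]],"r":[[20,96,76,59],[50,0],[56,67,98,74,62],84],"zn":[{"a":48,"mex":48,"r":75,"uh":33,"zs":99},{"bvk":51,"r":18,"x":23},[22,31,98,58]]}
After op 16 (add /kx/1 75): {"kx":[{"bo":25,"q":24,"tuh":63,"tz":46,"u":95},75,{"qf":74,"sq":83}],"nc":[[46,43,25,51,22],[0,82,19,84,75]],"r":[[20,96,76,59],[50,0],[56,67,98,74,62],84],"zn":[{"a":48,"mex":48,"r":75,"uh":33,"zs":99},{"bvk":51,"r":18,"x":23},[22,31,98,58]]}
After op 17 (add /r/1/0 26): {"kx":[{"bo":25,"q":24,"tuh":63,"tz":46,"u":95},75,{"qf":74,"sq":83}],"nc":[[46,43,25,51,22],[0,82,19,84,75]],"r":[[20,96,76,59],[26,50,0],[56,67,98,74,62],84],"zn":[{"a":48,"mex":48,"r":75,"uh":33,"zs":99},{"bvk":51,"r":18,"x":23},[22,31,98,58]]}
After op 18 (remove /kx/0/q): {"kx":[{"bo":25,"tuh":63,"tz":46,"u":95},75,{"qf":74,"sq":83}],"nc":[[46,43,25,51,22],[0,82,19,84,75]],"r":[[20,96,76,59],[26,50,0],[56,67,98,74,62],84],"zn":[{"a":48,"mex":48,"r":75,"uh":33,"zs":99},{"bvk":51,"r":18,"x":23},[22,31,98,58]]}
After op 19 (add /zn/1/bvk 49): {"kx":[{"bo":25,"tuh":63,"tz":46,"u":95},75,{"qf":74,"sq":83}],"nc":[[46,43,25,51,22],[0,82,19,84,75]],"r":[[20,96,76,59],[26,50,0],[56,67,98,74,62],84],"zn":[{"a":48,"mex":48,"r":75,"uh":33,"zs":99},{"bvk":49,"r":18,"x":23},[22,31,98,58]]}
After op 20 (replace /zn/0/zs 54): {"kx":[{"bo":25,"tuh":63,"tz":46,"u":95},75,{"qf":74,"sq":83}],"nc":[[46,43,25,51,22],[0,82,19,84,75]],"r":[[20,96,76,59],[26,50,0],[56,67,98,74,62],84],"zn":[{"a":48,"mex":48,"r":75,"uh":33,"zs":54},{"bvk":49,"r":18,"x":23},[22,31,98,58]]}
After op 21 (remove /zn/0/uh): {"kx":[{"bo":25,"tuh":63,"tz":46,"u":95},75,{"qf":74,"sq":83}],"nc":[[46,43,25,51,22],[0,82,19,84,75]],"r":[[20,96,76,59],[26,50,0],[56,67,98,74,62],84],"zn":[{"a":48,"mex":48,"r":75,"zs":54},{"bvk":49,"r":18,"x":23},[22,31,98,58]]}
Value at /zn/0/mex: 48

Answer: 48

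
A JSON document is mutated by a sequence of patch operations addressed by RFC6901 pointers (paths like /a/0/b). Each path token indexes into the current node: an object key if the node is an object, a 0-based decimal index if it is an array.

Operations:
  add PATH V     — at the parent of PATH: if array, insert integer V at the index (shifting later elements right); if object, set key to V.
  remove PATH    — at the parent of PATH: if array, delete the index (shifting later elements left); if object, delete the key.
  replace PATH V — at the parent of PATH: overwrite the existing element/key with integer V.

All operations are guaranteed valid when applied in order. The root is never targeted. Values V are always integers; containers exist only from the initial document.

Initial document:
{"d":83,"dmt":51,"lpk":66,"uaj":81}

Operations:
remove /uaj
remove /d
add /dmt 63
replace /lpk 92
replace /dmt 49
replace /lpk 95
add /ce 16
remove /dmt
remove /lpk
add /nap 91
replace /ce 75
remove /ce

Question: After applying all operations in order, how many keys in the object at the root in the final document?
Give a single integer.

Answer: 1

Derivation:
After op 1 (remove /uaj): {"d":83,"dmt":51,"lpk":66}
After op 2 (remove /d): {"dmt":51,"lpk":66}
After op 3 (add /dmt 63): {"dmt":63,"lpk":66}
After op 4 (replace /lpk 92): {"dmt":63,"lpk":92}
After op 5 (replace /dmt 49): {"dmt":49,"lpk":92}
After op 6 (replace /lpk 95): {"dmt":49,"lpk":95}
After op 7 (add /ce 16): {"ce":16,"dmt":49,"lpk":95}
After op 8 (remove /dmt): {"ce":16,"lpk":95}
After op 9 (remove /lpk): {"ce":16}
After op 10 (add /nap 91): {"ce":16,"nap":91}
After op 11 (replace /ce 75): {"ce":75,"nap":91}
After op 12 (remove /ce): {"nap":91}
Size at the root: 1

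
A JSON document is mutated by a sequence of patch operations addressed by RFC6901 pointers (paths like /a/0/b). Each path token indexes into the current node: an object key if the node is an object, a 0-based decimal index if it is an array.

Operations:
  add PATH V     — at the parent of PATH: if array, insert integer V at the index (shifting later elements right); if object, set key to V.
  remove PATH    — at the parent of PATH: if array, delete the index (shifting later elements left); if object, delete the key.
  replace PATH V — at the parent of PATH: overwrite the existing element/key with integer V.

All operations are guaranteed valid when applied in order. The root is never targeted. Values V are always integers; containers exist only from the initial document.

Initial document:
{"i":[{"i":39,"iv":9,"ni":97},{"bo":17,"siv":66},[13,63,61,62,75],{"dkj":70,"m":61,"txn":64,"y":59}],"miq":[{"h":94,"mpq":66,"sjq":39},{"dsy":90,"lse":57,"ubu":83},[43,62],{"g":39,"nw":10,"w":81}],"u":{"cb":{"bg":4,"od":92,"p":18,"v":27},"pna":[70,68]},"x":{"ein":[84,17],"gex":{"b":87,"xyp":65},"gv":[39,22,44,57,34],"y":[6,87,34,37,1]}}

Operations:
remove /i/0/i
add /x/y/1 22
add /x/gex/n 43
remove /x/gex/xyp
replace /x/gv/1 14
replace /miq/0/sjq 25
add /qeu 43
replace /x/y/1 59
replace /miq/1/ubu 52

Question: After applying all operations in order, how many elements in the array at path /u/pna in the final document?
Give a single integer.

After op 1 (remove /i/0/i): {"i":[{"iv":9,"ni":97},{"bo":17,"siv":66},[13,63,61,62,75],{"dkj":70,"m":61,"txn":64,"y":59}],"miq":[{"h":94,"mpq":66,"sjq":39},{"dsy":90,"lse":57,"ubu":83},[43,62],{"g":39,"nw":10,"w":81}],"u":{"cb":{"bg":4,"od":92,"p":18,"v":27},"pna":[70,68]},"x":{"ein":[84,17],"gex":{"b":87,"xyp":65},"gv":[39,22,44,57,34],"y":[6,87,34,37,1]}}
After op 2 (add /x/y/1 22): {"i":[{"iv":9,"ni":97},{"bo":17,"siv":66},[13,63,61,62,75],{"dkj":70,"m":61,"txn":64,"y":59}],"miq":[{"h":94,"mpq":66,"sjq":39},{"dsy":90,"lse":57,"ubu":83},[43,62],{"g":39,"nw":10,"w":81}],"u":{"cb":{"bg":4,"od":92,"p":18,"v":27},"pna":[70,68]},"x":{"ein":[84,17],"gex":{"b":87,"xyp":65},"gv":[39,22,44,57,34],"y":[6,22,87,34,37,1]}}
After op 3 (add /x/gex/n 43): {"i":[{"iv":9,"ni":97},{"bo":17,"siv":66},[13,63,61,62,75],{"dkj":70,"m":61,"txn":64,"y":59}],"miq":[{"h":94,"mpq":66,"sjq":39},{"dsy":90,"lse":57,"ubu":83},[43,62],{"g":39,"nw":10,"w":81}],"u":{"cb":{"bg":4,"od":92,"p":18,"v":27},"pna":[70,68]},"x":{"ein":[84,17],"gex":{"b":87,"n":43,"xyp":65},"gv":[39,22,44,57,34],"y":[6,22,87,34,37,1]}}
After op 4 (remove /x/gex/xyp): {"i":[{"iv":9,"ni":97},{"bo":17,"siv":66},[13,63,61,62,75],{"dkj":70,"m":61,"txn":64,"y":59}],"miq":[{"h":94,"mpq":66,"sjq":39},{"dsy":90,"lse":57,"ubu":83},[43,62],{"g":39,"nw":10,"w":81}],"u":{"cb":{"bg":4,"od":92,"p":18,"v":27},"pna":[70,68]},"x":{"ein":[84,17],"gex":{"b":87,"n":43},"gv":[39,22,44,57,34],"y":[6,22,87,34,37,1]}}
After op 5 (replace /x/gv/1 14): {"i":[{"iv":9,"ni":97},{"bo":17,"siv":66},[13,63,61,62,75],{"dkj":70,"m":61,"txn":64,"y":59}],"miq":[{"h":94,"mpq":66,"sjq":39},{"dsy":90,"lse":57,"ubu":83},[43,62],{"g":39,"nw":10,"w":81}],"u":{"cb":{"bg":4,"od":92,"p":18,"v":27},"pna":[70,68]},"x":{"ein":[84,17],"gex":{"b":87,"n":43},"gv":[39,14,44,57,34],"y":[6,22,87,34,37,1]}}
After op 6 (replace /miq/0/sjq 25): {"i":[{"iv":9,"ni":97},{"bo":17,"siv":66},[13,63,61,62,75],{"dkj":70,"m":61,"txn":64,"y":59}],"miq":[{"h":94,"mpq":66,"sjq":25},{"dsy":90,"lse":57,"ubu":83},[43,62],{"g":39,"nw":10,"w":81}],"u":{"cb":{"bg":4,"od":92,"p":18,"v":27},"pna":[70,68]},"x":{"ein":[84,17],"gex":{"b":87,"n":43},"gv":[39,14,44,57,34],"y":[6,22,87,34,37,1]}}
After op 7 (add /qeu 43): {"i":[{"iv":9,"ni":97},{"bo":17,"siv":66},[13,63,61,62,75],{"dkj":70,"m":61,"txn":64,"y":59}],"miq":[{"h":94,"mpq":66,"sjq":25},{"dsy":90,"lse":57,"ubu":83},[43,62],{"g":39,"nw":10,"w":81}],"qeu":43,"u":{"cb":{"bg":4,"od":92,"p":18,"v":27},"pna":[70,68]},"x":{"ein":[84,17],"gex":{"b":87,"n":43},"gv":[39,14,44,57,34],"y":[6,22,87,34,37,1]}}
After op 8 (replace /x/y/1 59): {"i":[{"iv":9,"ni":97},{"bo":17,"siv":66},[13,63,61,62,75],{"dkj":70,"m":61,"txn":64,"y":59}],"miq":[{"h":94,"mpq":66,"sjq":25},{"dsy":90,"lse":57,"ubu":83},[43,62],{"g":39,"nw":10,"w":81}],"qeu":43,"u":{"cb":{"bg":4,"od":92,"p":18,"v":27},"pna":[70,68]},"x":{"ein":[84,17],"gex":{"b":87,"n":43},"gv":[39,14,44,57,34],"y":[6,59,87,34,37,1]}}
After op 9 (replace /miq/1/ubu 52): {"i":[{"iv":9,"ni":97},{"bo":17,"siv":66},[13,63,61,62,75],{"dkj":70,"m":61,"txn":64,"y":59}],"miq":[{"h":94,"mpq":66,"sjq":25},{"dsy":90,"lse":57,"ubu":52},[43,62],{"g":39,"nw":10,"w":81}],"qeu":43,"u":{"cb":{"bg":4,"od":92,"p":18,"v":27},"pna":[70,68]},"x":{"ein":[84,17],"gex":{"b":87,"n":43},"gv":[39,14,44,57,34],"y":[6,59,87,34,37,1]}}
Size at path /u/pna: 2

Answer: 2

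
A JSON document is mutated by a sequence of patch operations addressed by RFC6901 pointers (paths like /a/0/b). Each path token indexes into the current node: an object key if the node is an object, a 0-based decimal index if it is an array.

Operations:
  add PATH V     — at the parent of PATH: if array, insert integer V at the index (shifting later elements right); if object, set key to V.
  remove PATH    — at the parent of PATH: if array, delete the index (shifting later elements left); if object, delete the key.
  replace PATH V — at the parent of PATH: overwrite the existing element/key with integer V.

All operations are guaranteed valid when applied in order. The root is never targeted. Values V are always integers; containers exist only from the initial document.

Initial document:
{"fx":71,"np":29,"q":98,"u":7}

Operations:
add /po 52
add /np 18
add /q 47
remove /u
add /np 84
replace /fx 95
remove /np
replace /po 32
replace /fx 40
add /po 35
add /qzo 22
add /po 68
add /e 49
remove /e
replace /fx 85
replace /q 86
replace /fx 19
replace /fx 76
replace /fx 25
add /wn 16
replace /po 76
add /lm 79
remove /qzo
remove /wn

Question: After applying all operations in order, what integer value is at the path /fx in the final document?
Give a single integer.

Answer: 25

Derivation:
After op 1 (add /po 52): {"fx":71,"np":29,"po":52,"q":98,"u":7}
After op 2 (add /np 18): {"fx":71,"np":18,"po":52,"q":98,"u":7}
After op 3 (add /q 47): {"fx":71,"np":18,"po":52,"q":47,"u":7}
After op 4 (remove /u): {"fx":71,"np":18,"po":52,"q":47}
After op 5 (add /np 84): {"fx":71,"np":84,"po":52,"q":47}
After op 6 (replace /fx 95): {"fx":95,"np":84,"po":52,"q":47}
After op 7 (remove /np): {"fx":95,"po":52,"q":47}
After op 8 (replace /po 32): {"fx":95,"po":32,"q":47}
After op 9 (replace /fx 40): {"fx":40,"po":32,"q":47}
After op 10 (add /po 35): {"fx":40,"po":35,"q":47}
After op 11 (add /qzo 22): {"fx":40,"po":35,"q":47,"qzo":22}
After op 12 (add /po 68): {"fx":40,"po":68,"q":47,"qzo":22}
After op 13 (add /e 49): {"e":49,"fx":40,"po":68,"q":47,"qzo":22}
After op 14 (remove /e): {"fx":40,"po":68,"q":47,"qzo":22}
After op 15 (replace /fx 85): {"fx":85,"po":68,"q":47,"qzo":22}
After op 16 (replace /q 86): {"fx":85,"po":68,"q":86,"qzo":22}
After op 17 (replace /fx 19): {"fx":19,"po":68,"q":86,"qzo":22}
After op 18 (replace /fx 76): {"fx":76,"po":68,"q":86,"qzo":22}
After op 19 (replace /fx 25): {"fx":25,"po":68,"q":86,"qzo":22}
After op 20 (add /wn 16): {"fx":25,"po":68,"q":86,"qzo":22,"wn":16}
After op 21 (replace /po 76): {"fx":25,"po":76,"q":86,"qzo":22,"wn":16}
After op 22 (add /lm 79): {"fx":25,"lm":79,"po":76,"q":86,"qzo":22,"wn":16}
After op 23 (remove /qzo): {"fx":25,"lm":79,"po":76,"q":86,"wn":16}
After op 24 (remove /wn): {"fx":25,"lm":79,"po":76,"q":86}
Value at /fx: 25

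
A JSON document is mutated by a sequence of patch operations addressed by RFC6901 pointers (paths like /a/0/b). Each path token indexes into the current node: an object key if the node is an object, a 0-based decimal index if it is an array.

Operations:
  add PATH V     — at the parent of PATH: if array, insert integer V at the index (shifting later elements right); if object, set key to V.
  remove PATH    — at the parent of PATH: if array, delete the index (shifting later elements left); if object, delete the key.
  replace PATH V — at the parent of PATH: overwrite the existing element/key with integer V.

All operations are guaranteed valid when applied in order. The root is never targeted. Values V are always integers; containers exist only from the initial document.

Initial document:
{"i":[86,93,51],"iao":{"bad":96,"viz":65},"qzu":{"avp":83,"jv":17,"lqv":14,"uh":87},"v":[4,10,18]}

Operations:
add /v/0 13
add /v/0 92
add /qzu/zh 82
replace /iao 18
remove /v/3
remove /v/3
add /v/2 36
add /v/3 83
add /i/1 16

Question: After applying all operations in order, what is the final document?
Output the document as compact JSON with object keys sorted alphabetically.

Answer: {"i":[86,16,93,51],"iao":18,"qzu":{"avp":83,"jv":17,"lqv":14,"uh":87,"zh":82},"v":[92,13,36,83,4]}

Derivation:
After op 1 (add /v/0 13): {"i":[86,93,51],"iao":{"bad":96,"viz":65},"qzu":{"avp":83,"jv":17,"lqv":14,"uh":87},"v":[13,4,10,18]}
After op 2 (add /v/0 92): {"i":[86,93,51],"iao":{"bad":96,"viz":65},"qzu":{"avp":83,"jv":17,"lqv":14,"uh":87},"v":[92,13,4,10,18]}
After op 3 (add /qzu/zh 82): {"i":[86,93,51],"iao":{"bad":96,"viz":65},"qzu":{"avp":83,"jv":17,"lqv":14,"uh":87,"zh":82},"v":[92,13,4,10,18]}
After op 4 (replace /iao 18): {"i":[86,93,51],"iao":18,"qzu":{"avp":83,"jv":17,"lqv":14,"uh":87,"zh":82},"v":[92,13,4,10,18]}
After op 5 (remove /v/3): {"i":[86,93,51],"iao":18,"qzu":{"avp":83,"jv":17,"lqv":14,"uh":87,"zh":82},"v":[92,13,4,18]}
After op 6 (remove /v/3): {"i":[86,93,51],"iao":18,"qzu":{"avp":83,"jv":17,"lqv":14,"uh":87,"zh":82},"v":[92,13,4]}
After op 7 (add /v/2 36): {"i":[86,93,51],"iao":18,"qzu":{"avp":83,"jv":17,"lqv":14,"uh":87,"zh":82},"v":[92,13,36,4]}
After op 8 (add /v/3 83): {"i":[86,93,51],"iao":18,"qzu":{"avp":83,"jv":17,"lqv":14,"uh":87,"zh":82},"v":[92,13,36,83,4]}
After op 9 (add /i/1 16): {"i":[86,16,93,51],"iao":18,"qzu":{"avp":83,"jv":17,"lqv":14,"uh":87,"zh":82},"v":[92,13,36,83,4]}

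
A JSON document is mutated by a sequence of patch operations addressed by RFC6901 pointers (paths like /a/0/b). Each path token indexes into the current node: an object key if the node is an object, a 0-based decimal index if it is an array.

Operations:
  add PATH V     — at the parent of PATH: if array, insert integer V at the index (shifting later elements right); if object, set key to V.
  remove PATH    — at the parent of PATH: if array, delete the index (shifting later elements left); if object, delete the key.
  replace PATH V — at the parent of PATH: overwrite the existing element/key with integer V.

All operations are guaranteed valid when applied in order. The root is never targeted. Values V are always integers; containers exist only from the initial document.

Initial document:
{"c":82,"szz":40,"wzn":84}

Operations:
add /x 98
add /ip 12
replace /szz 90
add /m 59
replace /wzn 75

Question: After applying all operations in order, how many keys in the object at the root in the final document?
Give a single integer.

After op 1 (add /x 98): {"c":82,"szz":40,"wzn":84,"x":98}
After op 2 (add /ip 12): {"c":82,"ip":12,"szz":40,"wzn":84,"x":98}
After op 3 (replace /szz 90): {"c":82,"ip":12,"szz":90,"wzn":84,"x":98}
After op 4 (add /m 59): {"c":82,"ip":12,"m":59,"szz":90,"wzn":84,"x":98}
After op 5 (replace /wzn 75): {"c":82,"ip":12,"m":59,"szz":90,"wzn":75,"x":98}
Size at the root: 6

Answer: 6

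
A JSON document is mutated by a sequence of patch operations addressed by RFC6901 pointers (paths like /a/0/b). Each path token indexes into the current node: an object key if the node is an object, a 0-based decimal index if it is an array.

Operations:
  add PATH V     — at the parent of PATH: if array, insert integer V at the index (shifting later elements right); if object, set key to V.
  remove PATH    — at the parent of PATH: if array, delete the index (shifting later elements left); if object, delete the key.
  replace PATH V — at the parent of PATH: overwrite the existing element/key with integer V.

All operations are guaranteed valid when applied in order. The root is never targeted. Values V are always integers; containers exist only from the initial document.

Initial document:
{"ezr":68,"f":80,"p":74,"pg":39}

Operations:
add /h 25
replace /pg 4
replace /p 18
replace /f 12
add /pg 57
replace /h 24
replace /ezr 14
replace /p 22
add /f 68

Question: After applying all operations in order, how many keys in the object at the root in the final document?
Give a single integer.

After op 1 (add /h 25): {"ezr":68,"f":80,"h":25,"p":74,"pg":39}
After op 2 (replace /pg 4): {"ezr":68,"f":80,"h":25,"p":74,"pg":4}
After op 3 (replace /p 18): {"ezr":68,"f":80,"h":25,"p":18,"pg":4}
After op 4 (replace /f 12): {"ezr":68,"f":12,"h":25,"p":18,"pg":4}
After op 5 (add /pg 57): {"ezr":68,"f":12,"h":25,"p":18,"pg":57}
After op 6 (replace /h 24): {"ezr":68,"f":12,"h":24,"p":18,"pg":57}
After op 7 (replace /ezr 14): {"ezr":14,"f":12,"h":24,"p":18,"pg":57}
After op 8 (replace /p 22): {"ezr":14,"f":12,"h":24,"p":22,"pg":57}
After op 9 (add /f 68): {"ezr":14,"f":68,"h":24,"p":22,"pg":57}
Size at the root: 5

Answer: 5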